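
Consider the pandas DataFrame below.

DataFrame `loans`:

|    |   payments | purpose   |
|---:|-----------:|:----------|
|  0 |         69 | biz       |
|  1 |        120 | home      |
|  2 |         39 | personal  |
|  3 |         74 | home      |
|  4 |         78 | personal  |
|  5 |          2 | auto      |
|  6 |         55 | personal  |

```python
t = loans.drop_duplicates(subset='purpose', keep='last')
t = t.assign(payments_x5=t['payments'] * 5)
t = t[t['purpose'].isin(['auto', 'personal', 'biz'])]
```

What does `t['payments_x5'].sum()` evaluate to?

630

drop duplicate purpose (keep=last):
   payments   purpose
0        69       biz
3        74      home
5         2      auto
6        55  personal
add column payments_x5 = t['payments'] * 5:
   payments   purpose  payments_x5
0        69       biz          345
3        74      home          370
5         2      auto           10
6        55  personal          275
filter rows where purpose in ['auto', 'personal', 'biz']:
   payments   purpose  payments_x5
0        69       biz          345
5         2      auto           10
6        55  personal          275
The sum of column 'payments_x5' is 630.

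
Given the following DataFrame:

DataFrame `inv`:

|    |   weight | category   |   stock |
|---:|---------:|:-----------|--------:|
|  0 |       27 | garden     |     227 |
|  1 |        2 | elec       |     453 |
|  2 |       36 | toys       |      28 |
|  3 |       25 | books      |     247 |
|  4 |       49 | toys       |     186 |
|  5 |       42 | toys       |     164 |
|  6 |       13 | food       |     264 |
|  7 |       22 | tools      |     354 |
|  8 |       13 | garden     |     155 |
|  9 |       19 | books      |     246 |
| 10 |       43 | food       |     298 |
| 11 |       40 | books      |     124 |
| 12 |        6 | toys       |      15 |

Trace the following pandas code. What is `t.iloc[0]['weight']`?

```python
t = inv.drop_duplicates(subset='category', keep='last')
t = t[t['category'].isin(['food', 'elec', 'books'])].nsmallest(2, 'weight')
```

drop duplicate category (keep=last):
    weight category  stock
1        2     elec    453
7       22    tools    354
8       13   garden    155
10      43     food    298
11      40    books    124
12       6     toys     15
filter rows where category in ['food', 'elec', 'books']:
    weight category  stock
1        2     elec    453
10      43     food    298
11      40    books    124
take 2 rows with smallest weight:
    weight category  stock
1        2     elec    453
11      40    books    124
Then the value at position 0, column 'weight': 2

2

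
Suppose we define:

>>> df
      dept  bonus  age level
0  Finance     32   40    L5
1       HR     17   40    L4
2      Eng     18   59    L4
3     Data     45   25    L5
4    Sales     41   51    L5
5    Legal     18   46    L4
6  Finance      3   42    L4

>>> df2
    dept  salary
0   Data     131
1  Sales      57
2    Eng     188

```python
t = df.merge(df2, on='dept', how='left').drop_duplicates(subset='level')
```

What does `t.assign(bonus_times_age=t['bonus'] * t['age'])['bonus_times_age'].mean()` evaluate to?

merge on 'dept' (how='left') → 7 rows:
      dept  bonus  age level  salary
0  Finance     32   40    L5     NaN
1       HR     17   40    L4     NaN
2      Eng     18   59    L4   188.0
3     Data     45   25    L5   131.0
4    Sales     41   51    L5    57.0
5    Legal     18   46    L4     NaN
6  Finance      3   42    L4     NaN
drop duplicate level (keep=first):
      dept  bonus  age level  salary
0  Finance     32   40    L5     NaN
1       HR     17   40    L4     NaN
add column bonus_times_age = t['bonus'] * t['age']:
      dept  bonus  age level  salary  bonus_times_age
0  Finance     32   40    L5     NaN             1280
1       HR     17   40    L4     NaN              680
The mean of column 'bonus_times_age' is 980.0.

980.0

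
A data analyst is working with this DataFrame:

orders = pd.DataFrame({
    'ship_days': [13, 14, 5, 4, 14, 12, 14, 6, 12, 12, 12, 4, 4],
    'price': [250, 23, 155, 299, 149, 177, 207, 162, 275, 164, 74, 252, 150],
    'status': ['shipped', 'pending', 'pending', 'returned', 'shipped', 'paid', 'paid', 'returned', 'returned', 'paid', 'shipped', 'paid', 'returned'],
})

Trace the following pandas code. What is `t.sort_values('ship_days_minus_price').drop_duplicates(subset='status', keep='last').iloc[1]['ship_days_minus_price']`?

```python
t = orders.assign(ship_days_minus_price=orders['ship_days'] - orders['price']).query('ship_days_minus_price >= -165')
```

add column ship_days_minus_price = orders['ship_days'] - orders['price']:
    ship_days  price    status  ship_days_minus_price
0          13    250   shipped                   -237
1          14     23   pending                     -9
2           5    155   pending                   -150
3           4    299  returned                   -295
4          14    149   shipped                   -135
5          12    177      paid                   -165
6          14    207      paid                   -193
7           6    162  returned                   -156
8          12    275  returned                   -263
9          12    164      paid                   -152
10         12     74   shipped                    -62
11          4    252      paid                   -248
12          4    150  returned                   -146
filter rows where ship_days_minus_price >= -165:
    ship_days  price    status  ship_days_minus_price
1          14     23   pending                     -9
2           5    155   pending                   -150
4          14    149   shipped                   -135
5          12    177      paid                   -165
7           6    162  returned                   -156
9          12    164      paid                   -152
10         12     74   shipped                    -62
12          4    150  returned                   -146
sort by ship_days_minus_price:
    ship_days  price    status  ship_days_minus_price
5          12    177      paid                   -165
7           6    162  returned                   -156
9          12    164      paid                   -152
2           5    155   pending                   -150
12          4    150  returned                   -146
4          14    149   shipped                   -135
10         12     74   shipped                    -62
1          14     23   pending                     -9
drop duplicate status (keep=last):
    ship_days  price    status  ship_days_minus_price
9          12    164      paid                   -152
12          4    150  returned                   -146
10         12     74   shipped                    -62
1          14     23   pending                     -9
Reading off the value at position 1, column 'ship_days_minus_price', we get -146.

-146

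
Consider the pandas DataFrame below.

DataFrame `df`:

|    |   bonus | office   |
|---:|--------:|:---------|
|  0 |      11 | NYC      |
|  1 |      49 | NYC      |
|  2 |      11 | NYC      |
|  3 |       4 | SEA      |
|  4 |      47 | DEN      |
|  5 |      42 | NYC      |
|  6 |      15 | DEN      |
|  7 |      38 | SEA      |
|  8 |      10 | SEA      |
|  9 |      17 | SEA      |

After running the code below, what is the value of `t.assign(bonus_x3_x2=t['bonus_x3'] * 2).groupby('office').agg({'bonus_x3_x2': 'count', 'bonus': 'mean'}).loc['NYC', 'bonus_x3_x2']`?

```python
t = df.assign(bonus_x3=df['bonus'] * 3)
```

add column bonus_x3 = df['bonus'] * 3:
   bonus office  bonus_x3
0     11    NYC        33
1     49    NYC       147
2     11    NYC        33
3      4    SEA        12
4     47    DEN       141
5     42    NYC       126
6     15    DEN        45
7     38    SEA       114
8     10    SEA        30
9     17    SEA        51
add column bonus_x3_x2 = t['bonus_x3'] * 2:
   bonus office  bonus_x3  bonus_x3_x2
0     11    NYC        33           66
1     49    NYC       147          294
2     11    NYC        33           66
3      4    SEA        12           24
4     47    DEN       141          282
5     42    NYC       126          252
6     15    DEN        45           90
7     38    SEA       114          228
8     10    SEA        30           60
9     17    SEA        51          102
group by office: count(bonus_x3_x2), mean(bonus):
        bonus_x3_x2  bonus
office                    
DEN               2  31.00
NYC               4  28.25
SEA               4  17.25
Finally, value at row 'NYC', column 'bonus_x3_x2' = 4.

4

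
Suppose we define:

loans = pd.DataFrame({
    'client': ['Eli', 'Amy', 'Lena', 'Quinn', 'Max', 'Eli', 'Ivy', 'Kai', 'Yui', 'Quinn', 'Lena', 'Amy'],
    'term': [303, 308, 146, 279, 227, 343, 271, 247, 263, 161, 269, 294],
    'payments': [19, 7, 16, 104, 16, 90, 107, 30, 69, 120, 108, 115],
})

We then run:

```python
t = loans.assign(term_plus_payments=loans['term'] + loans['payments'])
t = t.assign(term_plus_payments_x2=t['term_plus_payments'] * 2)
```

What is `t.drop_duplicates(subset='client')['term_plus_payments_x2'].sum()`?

4824

add column term_plus_payments = loans['term'] + loans['payments']:
   client  term  payments  term_plus_payments
0     Eli   303        19                 322
1     Amy   308         7                 315
2    Lena   146        16                 162
3   Quinn   279       104                 383
4     Max   227        16                 243
5     Eli   343        90                 433
6     Ivy   271       107                 378
7     Kai   247        30                 277
8     Yui   263        69                 332
9   Quinn   161       120                 281
10   Lena   269       108                 377
11    Amy   294       115                 409
add column term_plus_payments_x2 = t['term_plus_payments'] * 2:
   client  term  payments  term_plus_payments  term_plus_payments_x2
0     Eli   303        19                 322                    644
1     Amy   308         7                 315                    630
2    Lena   146        16                 162                    324
3   Quinn   279       104                 383                    766
4     Max   227        16                 243                    486
5     Eli   343        90                 433                    866
6     Ivy   271       107                 378                    756
7     Kai   247        30                 277                    554
8     Yui   263        69                 332                    664
9   Quinn   161       120                 281                    562
10   Lena   269       108                 377                    754
11    Amy   294       115                 409                    818
drop duplicate client (keep=first):
  client  term  payments  term_plus_payments  term_plus_payments_x2
0    Eli   303        19                 322                    644
1    Amy   308         7                 315                    630
2   Lena   146        16                 162                    324
3  Quinn   279       104                 383                    766
4    Max   227        16                 243                    486
6    Ivy   271       107                 378                    756
7    Kai   247        30                 277                    554
8    Yui   263        69                 332                    664
sum of column 'term_plus_payments_x2' → 4824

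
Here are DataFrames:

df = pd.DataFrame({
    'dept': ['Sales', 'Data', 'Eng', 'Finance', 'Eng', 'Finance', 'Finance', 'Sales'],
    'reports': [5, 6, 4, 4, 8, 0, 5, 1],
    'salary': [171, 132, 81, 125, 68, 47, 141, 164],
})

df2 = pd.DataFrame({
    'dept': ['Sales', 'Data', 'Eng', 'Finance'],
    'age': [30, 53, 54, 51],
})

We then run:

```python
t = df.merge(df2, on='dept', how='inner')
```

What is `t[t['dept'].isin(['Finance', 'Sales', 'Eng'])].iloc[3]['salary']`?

68

merge on 'dept' (how='inner') → 8 rows:
      dept  reports  salary  age
0    Sales        5     171   30
1     Data        6     132   53
2      Eng        4      81   54
3  Finance        4     125   51
4      Eng        8      68   54
5  Finance        0      47   51
6  Finance        5     141   51
7    Sales        1     164   30
filter rows where dept in ['Finance', 'Sales', 'Eng']:
      dept  reports  salary  age
0    Sales        5     171   30
2      Eng        4      81   54
3  Finance        4     125   51
4      Eng        8      68   54
5  Finance        0      47   51
6  Finance        5     141   51
7    Sales        1     164   30
value at position 3, column 'salary' → 68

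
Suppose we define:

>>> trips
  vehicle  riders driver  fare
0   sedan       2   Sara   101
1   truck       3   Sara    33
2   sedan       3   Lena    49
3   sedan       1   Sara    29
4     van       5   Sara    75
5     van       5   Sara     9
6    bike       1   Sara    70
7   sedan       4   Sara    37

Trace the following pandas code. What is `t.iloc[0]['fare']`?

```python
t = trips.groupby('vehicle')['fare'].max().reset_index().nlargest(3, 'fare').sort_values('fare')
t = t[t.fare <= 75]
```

group by vehicle, max of fare:
vehicle
bike      70
sedan    101
truck     33
van       75
Name: fare, dtype: int64
reset_index():
  vehicle  fare
0    bike    70
1   sedan   101
2   truck    33
3     van    75
take 3 rows with largest fare:
  vehicle  fare
1   sedan   101
3     van    75
0    bike    70
sort by fare:
  vehicle  fare
0    bike    70
3     van    75
1   sedan   101
filter rows where fare <= 75:
  vehicle  fare
0    bike    70
3     van    75
Then the value at position 0, column 'fare': 70

70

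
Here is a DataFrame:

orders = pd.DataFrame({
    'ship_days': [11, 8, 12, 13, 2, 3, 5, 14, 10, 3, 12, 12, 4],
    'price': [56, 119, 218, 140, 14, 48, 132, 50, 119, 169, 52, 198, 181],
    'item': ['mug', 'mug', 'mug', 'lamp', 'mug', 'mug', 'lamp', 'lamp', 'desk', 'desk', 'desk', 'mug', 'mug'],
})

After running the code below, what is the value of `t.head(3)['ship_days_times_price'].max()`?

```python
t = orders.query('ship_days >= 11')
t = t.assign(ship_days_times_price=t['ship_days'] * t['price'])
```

filter rows where ship_days >= 11:
    ship_days  price  item
0          11     56   mug
2          12    218   mug
3          13    140  lamp
7          14     50  lamp
10         12     52  desk
11         12    198   mug
add column ship_days_times_price = t['ship_days'] * t['price']:
    ship_days  price  item  ship_days_times_price
0          11     56   mug                    616
2          12    218   mug                   2616
3          13    140  lamp                   1820
7          14     50  lamp                    700
10         12     52  desk                    624
11         12    198   mug                   2376
take first 3 rows:
   ship_days  price  item  ship_days_times_price
0         11     56   mug                    616
2         12    218   mug                   2616
3         13    140  lamp                   1820

2616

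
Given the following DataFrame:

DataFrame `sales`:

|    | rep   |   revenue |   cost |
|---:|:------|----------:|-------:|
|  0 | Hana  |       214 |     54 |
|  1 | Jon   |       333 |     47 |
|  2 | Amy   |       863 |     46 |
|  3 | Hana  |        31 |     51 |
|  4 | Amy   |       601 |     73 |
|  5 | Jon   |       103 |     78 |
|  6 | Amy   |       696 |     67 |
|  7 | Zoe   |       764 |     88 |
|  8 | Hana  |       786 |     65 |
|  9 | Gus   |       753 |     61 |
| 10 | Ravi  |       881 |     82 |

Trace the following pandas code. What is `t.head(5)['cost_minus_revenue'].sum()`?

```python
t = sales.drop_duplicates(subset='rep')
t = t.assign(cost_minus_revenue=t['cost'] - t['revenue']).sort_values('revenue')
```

drop duplicate rep (keep=first):
     rep  revenue  cost
0   Hana      214    54
1    Jon      333    47
2    Amy      863    46
7    Zoe      764    88
9    Gus      753    61
10  Ravi      881    82
add column cost_minus_revenue = t['cost'] - t['revenue']:
     rep  revenue  cost  cost_minus_revenue
0   Hana      214    54                -160
1    Jon      333    47                -286
2    Amy      863    46                -817
7    Zoe      764    88                -676
9    Gus      753    61                -692
10  Ravi      881    82                -799
sort by revenue:
     rep  revenue  cost  cost_minus_revenue
0   Hana      214    54                -160
1    Jon      333    47                -286
9    Gus      753    61                -692
7    Zoe      764    88                -676
2    Amy      863    46                -817
10  Ravi      881    82                -799
take first 5 rows:
    rep  revenue  cost  cost_minus_revenue
0  Hana      214    54                -160
1   Jon      333    47                -286
9   Gus      753    61                -692
7   Zoe      764    88                -676
2   Amy      863    46                -817
The sum of column 'cost_minus_revenue' is -2631.

-2631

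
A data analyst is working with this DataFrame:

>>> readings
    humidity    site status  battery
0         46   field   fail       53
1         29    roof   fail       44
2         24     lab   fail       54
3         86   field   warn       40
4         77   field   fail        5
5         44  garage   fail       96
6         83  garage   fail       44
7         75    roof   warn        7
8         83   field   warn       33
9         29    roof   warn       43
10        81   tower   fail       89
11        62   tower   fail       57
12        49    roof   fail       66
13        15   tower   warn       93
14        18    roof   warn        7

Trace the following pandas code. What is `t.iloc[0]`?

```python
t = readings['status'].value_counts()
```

value_counts of status:
status
fail    9
warn    6
Name: count, dtype: int64
Taking the value at position 0 gives 9.

9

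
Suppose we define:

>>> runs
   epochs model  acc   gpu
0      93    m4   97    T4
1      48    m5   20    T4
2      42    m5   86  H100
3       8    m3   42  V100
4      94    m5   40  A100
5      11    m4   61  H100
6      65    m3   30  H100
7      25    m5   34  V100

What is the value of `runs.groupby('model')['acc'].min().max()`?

61

group by model, min of acc:
model
m3    30
m4    61
m5    20
Name: acc, dtype: int64
Then the max of the resulting series: 61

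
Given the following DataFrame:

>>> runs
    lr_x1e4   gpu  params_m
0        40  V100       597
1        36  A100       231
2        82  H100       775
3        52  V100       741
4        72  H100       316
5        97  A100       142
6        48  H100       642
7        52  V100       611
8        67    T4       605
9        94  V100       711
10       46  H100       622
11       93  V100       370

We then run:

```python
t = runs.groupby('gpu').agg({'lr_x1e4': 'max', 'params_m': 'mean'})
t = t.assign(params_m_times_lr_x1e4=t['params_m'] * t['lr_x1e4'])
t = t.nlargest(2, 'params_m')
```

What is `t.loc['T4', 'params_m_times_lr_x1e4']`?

40535.0

group by gpu: max(lr_x1e4), mean(params_m):
      lr_x1e4  params_m
gpu                    
A100       97    186.50
H100       82    588.75
T4         67    605.00
V100       94    606.00
add column params_m_times_lr_x1e4 = t['params_m'] * t['lr_x1e4']:
      lr_x1e4  params_m  params_m_times_lr_x1e4
gpu                                            
A100       97    186.50                 18090.5
H100       82    588.75                 48277.5
T4         67    605.00                 40535.0
V100       94    606.00                 56964.0
take 2 rows with largest params_m:
      lr_x1e4  params_m  params_m_times_lr_x1e4
gpu                                            
V100       94     606.0                 56964.0
T4         67     605.0                 40535.0
Taking the value at row 'T4', column 'params_m_times_lr_x1e4' gives 40535.0.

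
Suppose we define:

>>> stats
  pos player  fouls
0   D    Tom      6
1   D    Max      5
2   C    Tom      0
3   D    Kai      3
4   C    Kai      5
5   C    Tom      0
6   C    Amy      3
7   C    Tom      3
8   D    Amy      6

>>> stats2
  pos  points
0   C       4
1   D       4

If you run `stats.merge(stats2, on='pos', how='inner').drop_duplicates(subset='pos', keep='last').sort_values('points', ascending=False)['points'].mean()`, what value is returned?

merge on 'pos' (how='inner') → 9 rows:
  pos player  fouls  points
0   D    Tom      6       4
1   D    Max      5       4
2   C    Tom      0       4
3   D    Kai      3       4
4   C    Kai      5       4
5   C    Tom      0       4
6   C    Amy      3       4
7   C    Tom      3       4
8   D    Amy      6       4
drop duplicate pos (keep=last):
  pos player  fouls  points
7   C    Tom      3       4
8   D    Amy      6       4
sort by points descending:
  pos player  fouls  points
7   C    Tom      3       4
8   D    Amy      6       4
Hence 4.0.

4.0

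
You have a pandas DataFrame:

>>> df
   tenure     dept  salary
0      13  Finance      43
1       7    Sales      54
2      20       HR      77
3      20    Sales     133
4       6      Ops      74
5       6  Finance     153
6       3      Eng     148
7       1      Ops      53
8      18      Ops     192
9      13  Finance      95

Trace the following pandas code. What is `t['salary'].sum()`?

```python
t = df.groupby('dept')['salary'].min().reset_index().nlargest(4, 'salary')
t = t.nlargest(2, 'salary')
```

group by dept, min of salary:
dept
Eng        148
Finance     43
HR          77
Ops         53
Sales       54
Name: salary, dtype: int64
reset_index():
      dept  salary
0      Eng     148
1  Finance      43
2       HR      77
3      Ops      53
4    Sales      54
take 4 rows with largest salary:
    dept  salary
0    Eng     148
2     HR      77
4  Sales      54
3    Ops      53
take 2 rows with largest salary:
  dept  salary
0  Eng     148
2   HR      77

225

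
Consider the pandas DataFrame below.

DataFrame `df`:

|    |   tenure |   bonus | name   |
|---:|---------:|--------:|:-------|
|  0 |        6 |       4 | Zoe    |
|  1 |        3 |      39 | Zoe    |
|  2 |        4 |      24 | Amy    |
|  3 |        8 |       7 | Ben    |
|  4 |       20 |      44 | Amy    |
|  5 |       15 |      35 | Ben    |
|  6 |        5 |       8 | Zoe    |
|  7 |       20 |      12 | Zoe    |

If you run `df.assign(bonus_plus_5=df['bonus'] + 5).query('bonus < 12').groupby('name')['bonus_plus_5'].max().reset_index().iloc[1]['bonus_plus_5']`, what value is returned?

13

add column bonus_plus_5 = df['bonus'] + 5:
   tenure  bonus name  bonus_plus_5
0       6      4  Zoe             9
1       3     39  Zoe            44
2       4     24  Amy            29
3       8      7  Ben            12
4      20     44  Amy            49
5      15     35  Ben            40
6       5      8  Zoe            13
7      20     12  Zoe            17
filter rows where bonus < 12:
   tenure  bonus name  bonus_plus_5
0       6      4  Zoe             9
3       8      7  Ben            12
6       5      8  Zoe            13
group by name, max of bonus_plus_5:
name
Ben    12
Zoe    13
Name: bonus_plus_5, dtype: int64
reset_index():
  name  bonus_plus_5
0  Ben            12
1  Zoe            13
value at position 1, column 'bonus_plus_5' → 13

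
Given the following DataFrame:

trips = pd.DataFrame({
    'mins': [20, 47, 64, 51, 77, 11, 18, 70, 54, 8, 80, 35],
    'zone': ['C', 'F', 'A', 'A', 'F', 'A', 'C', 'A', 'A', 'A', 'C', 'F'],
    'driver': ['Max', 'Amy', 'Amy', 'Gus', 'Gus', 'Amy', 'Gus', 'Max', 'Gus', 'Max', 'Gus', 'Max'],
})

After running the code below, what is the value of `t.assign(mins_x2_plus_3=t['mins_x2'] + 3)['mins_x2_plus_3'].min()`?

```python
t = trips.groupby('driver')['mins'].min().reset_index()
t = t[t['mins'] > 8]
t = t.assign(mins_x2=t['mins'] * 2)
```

25

group by driver, min of mins:
driver
Amy    11
Gus    18
Max     8
Name: mins, dtype: int64
reset_index():
  driver  mins
0    Amy    11
1    Gus    18
2    Max     8
filter rows where mins > 8:
  driver  mins
0    Amy    11
1    Gus    18
add column mins_x2 = t['mins'] * 2:
  driver  mins  mins_x2
0    Amy    11       22
1    Gus    18       36
add column mins_x2_plus_3 = t['mins_x2'] + 3:
  driver  mins  mins_x2  mins_x2_plus_3
0    Amy    11       22              25
1    Gus    18       36              39
Taking the min of column 'mins_x2_plus_3' gives 25.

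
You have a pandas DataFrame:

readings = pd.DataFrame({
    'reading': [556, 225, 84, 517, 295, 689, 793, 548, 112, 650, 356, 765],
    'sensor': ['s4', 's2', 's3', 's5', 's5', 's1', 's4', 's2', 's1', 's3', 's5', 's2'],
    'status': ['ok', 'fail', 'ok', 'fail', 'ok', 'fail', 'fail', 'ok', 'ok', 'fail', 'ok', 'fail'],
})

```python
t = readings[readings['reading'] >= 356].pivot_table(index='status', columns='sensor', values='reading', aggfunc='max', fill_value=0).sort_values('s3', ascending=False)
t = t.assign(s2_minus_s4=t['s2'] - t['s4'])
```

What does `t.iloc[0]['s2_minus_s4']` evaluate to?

filter rows where reading >= 356:
    reading sensor status
0       556     s4     ok
3       517     s5   fail
5       689     s1   fail
6       793     s4   fail
7       548     s2     ok
9       650     s3   fail
10      356     s5     ok
11      765     s2   fail
pivot: rows=status, cols=sensor, max(reading):
sensor   s1   s2   s3   s4   s5
status                         
fail    689  765  650  793  517
ok        0  548    0  556  356
sort by s3 descending:
sensor   s1   s2   s3   s4   s5
status                         
fail    689  765  650  793  517
ok        0  548    0  556  356
add column s2_minus_s4 = t['s2'] - t['s4']:
sensor   s1   s2   s3   s4   s5  s2_minus_s4
status                                      
fail    689  765  650  793  517          -28
ok        0  548    0  556  356           -8

-28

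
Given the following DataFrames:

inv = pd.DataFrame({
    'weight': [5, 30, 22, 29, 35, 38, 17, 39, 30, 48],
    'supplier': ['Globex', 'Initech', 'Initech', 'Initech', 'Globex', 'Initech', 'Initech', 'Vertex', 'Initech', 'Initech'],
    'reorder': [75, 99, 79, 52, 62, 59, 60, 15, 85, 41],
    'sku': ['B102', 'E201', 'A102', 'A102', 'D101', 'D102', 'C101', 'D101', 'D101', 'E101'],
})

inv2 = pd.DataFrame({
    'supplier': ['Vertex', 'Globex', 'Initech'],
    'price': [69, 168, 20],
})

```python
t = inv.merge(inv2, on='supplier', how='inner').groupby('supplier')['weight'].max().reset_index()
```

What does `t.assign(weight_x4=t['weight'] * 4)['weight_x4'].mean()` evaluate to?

merge on 'supplier' (how='inner') → 10 rows:
   weight supplier  reorder   sku  price
0       5   Globex       75  B102    168
1      30  Initech       99  E201     20
2      22  Initech       79  A102     20
3      29  Initech       52  A102     20
4      35   Globex       62  D101    168
5      38  Initech       59  D102     20
6      17  Initech       60  C101     20
7      39   Vertex       15  D101     69
8      30  Initech       85  D101     20
9      48  Initech       41  E101     20
group by supplier, max of weight:
supplier
Globex     35
Initech    48
Vertex     39
Name: weight, dtype: int64
reset_index():
  supplier  weight
0   Globex      35
1  Initech      48
2   Vertex      39
add column weight_x4 = t['weight'] * 4:
  supplier  weight  weight_x4
0   Globex      35        140
1  Initech      48        192
2   Vertex      39        156
Hence 162.666666667.

162.666666667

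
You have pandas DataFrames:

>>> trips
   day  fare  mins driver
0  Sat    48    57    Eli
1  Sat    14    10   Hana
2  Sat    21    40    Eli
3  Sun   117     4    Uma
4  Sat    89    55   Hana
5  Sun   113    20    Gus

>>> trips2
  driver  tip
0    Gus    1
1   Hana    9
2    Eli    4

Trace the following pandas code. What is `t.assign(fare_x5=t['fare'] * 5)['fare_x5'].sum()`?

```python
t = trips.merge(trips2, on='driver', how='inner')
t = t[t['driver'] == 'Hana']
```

515

merge on 'driver' (how='inner') → 5 rows:
   day  fare  mins driver  tip
0  Sat    48    57    Eli    4
1  Sat    14    10   Hana    9
2  Sat    21    40    Eli    4
3  Sat    89    55   Hana    9
4  Sun   113    20    Gus    1
filter rows where driver == 'Hana':
   day  fare  mins driver  tip
1  Sat    14    10   Hana    9
3  Sat    89    55   Hana    9
add column fare_x5 = t['fare'] * 5:
   day  fare  mins driver  tip  fare_x5
1  Sat    14    10   Hana    9       70
3  Sat    89    55   Hana    9      445
Then the sum of column 'fare_x5': 515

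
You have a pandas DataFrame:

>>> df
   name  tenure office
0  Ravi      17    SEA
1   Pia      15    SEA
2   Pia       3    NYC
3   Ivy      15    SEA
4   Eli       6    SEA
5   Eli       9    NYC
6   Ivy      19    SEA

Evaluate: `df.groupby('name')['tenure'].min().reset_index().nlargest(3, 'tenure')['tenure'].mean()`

group by name, min of tenure:
name
Eli      6
Ivy     15
Pia      3
Ravi    17
Name: tenure, dtype: int64
reset_index():
   name  tenure
0   Eli       6
1   Ivy      15
2   Pia       3
3  Ravi      17
take 3 rows with largest tenure:
   name  tenure
3  Ravi      17
1   Ivy      15
0   Eli       6
Hence 12.6666666667.

12.6666666667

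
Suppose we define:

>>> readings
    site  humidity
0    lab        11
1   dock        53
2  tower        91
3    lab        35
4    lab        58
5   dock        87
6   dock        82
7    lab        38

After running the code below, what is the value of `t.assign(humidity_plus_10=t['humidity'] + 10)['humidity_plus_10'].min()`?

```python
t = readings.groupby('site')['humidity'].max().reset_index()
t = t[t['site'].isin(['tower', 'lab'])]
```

group by site, max of humidity:
site
dock     87
lab      58
tower    91
Name: humidity, dtype: int64
reset_index():
    site  humidity
0   dock        87
1    lab        58
2  tower        91
filter rows where site in ['tower', 'lab']:
    site  humidity
1    lab        58
2  tower        91
add column humidity_plus_10 = t['humidity'] + 10:
    site  humidity  humidity_plus_10
1    lab        58                68
2  tower        91               101

68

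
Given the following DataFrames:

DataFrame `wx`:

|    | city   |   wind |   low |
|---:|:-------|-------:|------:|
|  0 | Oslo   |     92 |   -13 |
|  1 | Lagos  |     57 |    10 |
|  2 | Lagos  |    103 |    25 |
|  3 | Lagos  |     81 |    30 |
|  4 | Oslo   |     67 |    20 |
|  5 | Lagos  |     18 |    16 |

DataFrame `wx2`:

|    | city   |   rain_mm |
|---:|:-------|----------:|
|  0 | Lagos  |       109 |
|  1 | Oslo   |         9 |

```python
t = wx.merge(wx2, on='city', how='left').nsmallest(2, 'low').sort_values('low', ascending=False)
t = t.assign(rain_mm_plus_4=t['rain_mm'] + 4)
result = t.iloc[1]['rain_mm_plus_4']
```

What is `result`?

13

merge on 'city' (how='left') → 6 rows:
    city  wind  low  rain_mm
0   Oslo    92  -13        9
1  Lagos    57   10      109
2  Lagos   103   25      109
3  Lagos    81   30      109
4   Oslo    67   20        9
5  Lagos    18   16      109
take 2 rows with smallest low:
    city  wind  low  rain_mm
0   Oslo    92  -13        9
1  Lagos    57   10      109
sort by low descending:
    city  wind  low  rain_mm
1  Lagos    57   10      109
0   Oslo    92  -13        9
add column rain_mm_plus_4 = t['rain_mm'] + 4:
    city  wind  low  rain_mm  rain_mm_plus_4
1  Lagos    57   10      109             113
0   Oslo    92  -13        9              13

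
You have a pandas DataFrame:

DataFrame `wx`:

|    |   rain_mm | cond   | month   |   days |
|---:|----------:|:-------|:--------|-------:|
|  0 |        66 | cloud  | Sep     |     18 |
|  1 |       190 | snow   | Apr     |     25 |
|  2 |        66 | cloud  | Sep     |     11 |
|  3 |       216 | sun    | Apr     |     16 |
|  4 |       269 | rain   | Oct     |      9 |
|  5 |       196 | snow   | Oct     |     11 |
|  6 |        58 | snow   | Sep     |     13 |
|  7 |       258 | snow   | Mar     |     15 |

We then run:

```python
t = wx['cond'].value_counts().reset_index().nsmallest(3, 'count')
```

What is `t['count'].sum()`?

value_counts of cond:
cond
snow     4
cloud    2
sun      1
rain     1
Name: count, dtype: int64
reset_index():
    cond  count
0   snow      4
1  cloud      2
2    sun      1
3   rain      1
take 3 rows with smallest count:
    cond  count
2    sun      1
3   rain      1
1  cloud      2
Then the sum of column 'count': 4

4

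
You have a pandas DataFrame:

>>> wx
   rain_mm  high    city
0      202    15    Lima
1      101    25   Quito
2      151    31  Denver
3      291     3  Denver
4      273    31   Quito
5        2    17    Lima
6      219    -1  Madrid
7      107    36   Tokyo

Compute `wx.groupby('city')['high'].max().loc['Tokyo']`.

group by city, max of high:
city
Denver    31
Lima      17
Madrid    -1
Quito     31
Tokyo     36
Name: high, dtype: int64
Then the value at index 'Tokyo': 36

36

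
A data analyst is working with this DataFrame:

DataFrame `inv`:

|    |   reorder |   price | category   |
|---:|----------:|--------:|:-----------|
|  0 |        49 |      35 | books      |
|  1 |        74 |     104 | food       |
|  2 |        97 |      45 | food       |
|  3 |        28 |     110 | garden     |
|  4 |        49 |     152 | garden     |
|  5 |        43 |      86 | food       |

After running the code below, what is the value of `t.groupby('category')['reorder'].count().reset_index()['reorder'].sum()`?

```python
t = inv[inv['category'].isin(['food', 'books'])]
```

filter rows where category in ['food', 'books']:
   reorder  price category
0       49     35    books
1       74    104     food
2       97     45     food
5       43     86     food
group by category, count of reorder:
category
books    1
food     3
Name: reorder, dtype: int64
reset_index():
  category  reorder
0    books        1
1     food        3
The sum of column 'reorder' is 4.

4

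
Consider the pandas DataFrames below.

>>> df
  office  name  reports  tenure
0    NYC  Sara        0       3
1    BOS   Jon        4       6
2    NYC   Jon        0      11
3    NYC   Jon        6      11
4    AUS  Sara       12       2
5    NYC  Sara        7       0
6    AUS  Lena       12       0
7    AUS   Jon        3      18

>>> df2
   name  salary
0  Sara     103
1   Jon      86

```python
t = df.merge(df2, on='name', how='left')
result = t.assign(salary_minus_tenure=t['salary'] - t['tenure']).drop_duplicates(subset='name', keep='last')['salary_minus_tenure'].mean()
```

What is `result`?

merge on 'name' (how='left') → 8 rows:
  office  name  reports  tenure  salary
0    NYC  Sara        0       3   103.0
1    BOS   Jon        4       6    86.0
2    NYC   Jon        0      11    86.0
3    NYC   Jon        6      11    86.0
4    AUS  Sara       12       2   103.0
5    NYC  Sara        7       0   103.0
6    AUS  Lena       12       0     NaN
7    AUS   Jon        3      18    86.0
add column salary_minus_tenure = t['salary'] - t['tenure']:
  office  name  reports  tenure  salary  salary_minus_tenure
0    NYC  Sara        0       3   103.0                100.0
1    BOS   Jon        4       6    86.0                 80.0
2    NYC   Jon        0      11    86.0                 75.0
3    NYC   Jon        6      11    86.0                 75.0
4    AUS  Sara       12       2   103.0                101.0
5    NYC  Sara        7       0   103.0                103.0
6    AUS  Lena       12       0     NaN                  NaN
7    AUS   Jon        3      18    86.0                 68.0
drop duplicate name (keep=last):
  office  name  reports  tenure  salary  salary_minus_tenure
5    NYC  Sara        7       0   103.0                103.0
6    AUS  Lena       12       0     NaN                  NaN
7    AUS   Jon        3      18    86.0                 68.0
Finally, mean of column 'salary_minus_tenure' = 85.5.

85.5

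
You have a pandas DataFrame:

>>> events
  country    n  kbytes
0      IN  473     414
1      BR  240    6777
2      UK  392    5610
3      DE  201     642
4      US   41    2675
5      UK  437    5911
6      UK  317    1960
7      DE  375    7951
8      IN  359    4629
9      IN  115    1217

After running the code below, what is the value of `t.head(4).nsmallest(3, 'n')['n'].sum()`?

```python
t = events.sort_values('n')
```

357

sort by n:
  country    n  kbytes
4      US   41    2675
9      IN  115    1217
3      DE  201     642
1      BR  240    6777
6      UK  317    1960
8      IN  359    4629
7      DE  375    7951
2      UK  392    5610
5      UK  437    5911
0      IN  473     414
take first 4 rows:
  country    n  kbytes
4      US   41    2675
9      IN  115    1217
3      DE  201     642
1      BR  240    6777
take 3 rows with smallest n:
  country    n  kbytes
4      US   41    2675
9      IN  115    1217
3      DE  201     642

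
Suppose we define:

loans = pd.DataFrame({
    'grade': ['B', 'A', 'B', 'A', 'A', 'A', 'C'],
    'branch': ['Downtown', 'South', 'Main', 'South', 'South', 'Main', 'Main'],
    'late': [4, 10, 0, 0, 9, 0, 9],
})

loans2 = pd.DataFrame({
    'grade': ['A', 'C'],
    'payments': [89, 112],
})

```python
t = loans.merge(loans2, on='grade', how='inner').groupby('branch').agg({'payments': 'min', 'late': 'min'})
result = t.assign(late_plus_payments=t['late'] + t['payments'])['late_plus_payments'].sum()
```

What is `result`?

178

merge on 'grade' (how='inner') → 5 rows:
  grade branch  late  payments
0     A  South    10        89
1     A  South     0        89
2     A  South     9        89
3     A   Main     0        89
4     C   Main     9       112
group by branch: min(payments), min(late):
        payments  late
branch                
Main          89     0
South         89     0
add column late_plus_payments = t['late'] + t['payments']:
        payments  late  late_plus_payments
branch                                    
Main          89     0                  89
South         89     0                  89
Taking the sum of column 'late_plus_payments' gives 178.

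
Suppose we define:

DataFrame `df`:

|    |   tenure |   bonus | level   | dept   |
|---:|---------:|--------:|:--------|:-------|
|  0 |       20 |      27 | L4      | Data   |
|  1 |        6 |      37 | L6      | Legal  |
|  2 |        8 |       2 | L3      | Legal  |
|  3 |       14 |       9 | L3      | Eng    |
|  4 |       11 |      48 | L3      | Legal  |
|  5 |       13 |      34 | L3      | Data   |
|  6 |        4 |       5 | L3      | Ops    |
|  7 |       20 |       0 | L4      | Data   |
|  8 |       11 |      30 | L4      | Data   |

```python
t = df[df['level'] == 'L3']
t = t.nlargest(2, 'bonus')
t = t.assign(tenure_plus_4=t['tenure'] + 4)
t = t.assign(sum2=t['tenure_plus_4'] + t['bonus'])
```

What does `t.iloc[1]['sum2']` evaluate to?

filter rows where level == 'L3':
   tenure  bonus level   dept
2       8      2    L3  Legal
3      14      9    L3    Eng
4      11     48    L3  Legal
5      13     34    L3   Data
6       4      5    L3    Ops
take 2 rows with largest bonus:
   tenure  bonus level   dept
4      11     48    L3  Legal
5      13     34    L3   Data
add column tenure_plus_4 = t['tenure'] + 4:
   tenure  bonus level   dept  tenure_plus_4
4      11     48    L3  Legal             15
5      13     34    L3   Data             17
add column sum2 = t['tenure_plus_4'] + t['bonus']:
   tenure  bonus level   dept  tenure_plus_4  sum2
4      11     48    L3  Legal             15    63
5      13     34    L3   Data             17    51
Reading off the value at position 1, column 'sum2', we get 51.

51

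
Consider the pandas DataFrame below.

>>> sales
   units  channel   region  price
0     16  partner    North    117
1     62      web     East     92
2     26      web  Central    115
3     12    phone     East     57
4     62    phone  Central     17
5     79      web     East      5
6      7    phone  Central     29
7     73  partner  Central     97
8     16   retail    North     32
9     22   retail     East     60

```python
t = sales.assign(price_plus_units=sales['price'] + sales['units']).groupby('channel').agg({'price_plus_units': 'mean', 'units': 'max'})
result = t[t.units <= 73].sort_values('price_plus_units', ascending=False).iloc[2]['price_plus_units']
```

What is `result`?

add column price_plus_units = sales['price'] + sales['units']:
   units  channel   region  price  price_plus_units
0     16  partner    North    117               133
1     62      web     East     92               154
2     26      web  Central    115               141
3     12    phone     East     57                69
4     62    phone  Central     17                79
5     79      web     East      5                84
6      7    phone  Central     29                36
7     73  partner  Central     97               170
8     16   retail    North     32                48
9     22   retail     East     60                82
group by channel: mean(price_plus_units), max(units):
         price_plus_units  units
channel                         
partner        151.500000     73
phone           61.333333     62
retail          65.000000     22
web            126.333333     79
filter rows where units <= 73:
         price_plus_units  units
channel                         
partner        151.500000     73
phone           61.333333     62
retail          65.000000     22
sort by price_plus_units descending:
         price_plus_units  units
channel                         
partner        151.500000     73
retail          65.000000     22
phone           61.333333     62
value at position 2, column 'price_plus_units' → 61.3333333333

61.3333333333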